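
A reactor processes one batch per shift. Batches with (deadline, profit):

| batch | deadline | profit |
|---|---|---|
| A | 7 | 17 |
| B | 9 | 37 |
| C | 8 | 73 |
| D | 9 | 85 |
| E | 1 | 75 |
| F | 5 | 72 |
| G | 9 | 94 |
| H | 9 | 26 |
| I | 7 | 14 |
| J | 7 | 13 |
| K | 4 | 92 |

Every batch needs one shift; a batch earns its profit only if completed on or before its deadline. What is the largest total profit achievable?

571

Take jobs in profit order; each goes to the latest open slot no later than its deadline.
Profit order: G=94 K=92 D=85 E=75 C=73 F=72 B=37 H=26 A=17 I=14 J=13
Assign: G→slot 9, K→slot 4, D→slot 8, E→slot 1, C→slot 7, F→slot 5, B→slot 6, H→slot 3, A→slot 2, I skipped, J skipped.
Slots: [1:E] [2:A] [3:H] [4:K] [5:F] [6:B] [7:C] [8:D] [9:G]
Profit = 75 + 17 + 26 + 92 + 72 + 37 + 73 + 85 + 94 = 571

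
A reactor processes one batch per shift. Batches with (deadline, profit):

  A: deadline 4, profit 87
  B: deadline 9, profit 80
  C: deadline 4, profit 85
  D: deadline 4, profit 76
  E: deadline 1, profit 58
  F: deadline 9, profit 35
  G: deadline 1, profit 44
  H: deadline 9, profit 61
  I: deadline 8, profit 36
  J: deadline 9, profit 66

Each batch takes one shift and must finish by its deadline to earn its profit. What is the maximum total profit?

Sort by profit descending; place each in the latest free slot ≤ its deadline.
By profit: A(d4,87), C(d4,85), B(d9,80), D(d4,76), J(d9,66), H(d9,61), E(d1,58), G(d1,44), I(d8,36), F(d9,35)
A→slot 4; C→slot 3; B→slot 9; D→slot 2; J→slot 8; H→slot 7; E→slot 1; G skipped; I→slot 6; F→slot 5.
Profit = 58 + 76 + 85 + 87 + 35 + 36 + 61 + 66 + 80 = 584

584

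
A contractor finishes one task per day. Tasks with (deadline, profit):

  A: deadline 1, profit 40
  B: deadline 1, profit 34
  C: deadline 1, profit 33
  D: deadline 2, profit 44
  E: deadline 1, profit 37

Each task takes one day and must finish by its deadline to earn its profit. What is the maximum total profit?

By profit: D(d2,44), A(d1,40), E(d1,37), B(d1,34), C(d1,33)
D→slot 2; A→slot 1; E skipped; B skipped; C skipped.
Profit = 40 + 44 = 84

84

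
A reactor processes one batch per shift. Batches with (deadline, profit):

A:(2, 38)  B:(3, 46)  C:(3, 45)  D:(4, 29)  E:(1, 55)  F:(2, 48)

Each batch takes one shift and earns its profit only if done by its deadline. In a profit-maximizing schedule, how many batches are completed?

Profit order: E=55 F=48 B=46 C=45 A=38 D=29
Assign: E→slot 1, F→slot 2, B→slot 3, C skipped, A skipped, D→slot 4.
Slots: [1:E] [2:F] [3:B] [4:D]
4 of 6 scheduled.

4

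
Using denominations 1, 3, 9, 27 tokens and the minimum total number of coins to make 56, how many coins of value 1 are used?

56 = 2×27 + 2×1
Count of 1: 2

2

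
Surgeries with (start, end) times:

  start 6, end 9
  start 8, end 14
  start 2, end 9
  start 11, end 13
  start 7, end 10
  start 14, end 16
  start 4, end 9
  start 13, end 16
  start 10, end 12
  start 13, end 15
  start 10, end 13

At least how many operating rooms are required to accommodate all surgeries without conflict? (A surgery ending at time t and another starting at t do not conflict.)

5

Events (time:±→running): 2:+→1 4:+→2 6:+→3 7:+→4 8:+→5 … peak 5.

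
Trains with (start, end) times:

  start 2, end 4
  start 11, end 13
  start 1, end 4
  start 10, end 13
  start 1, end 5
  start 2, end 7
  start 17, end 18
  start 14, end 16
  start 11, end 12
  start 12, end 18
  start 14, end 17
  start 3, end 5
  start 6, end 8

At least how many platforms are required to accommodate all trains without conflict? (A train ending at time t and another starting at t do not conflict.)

Count concurrent intervals with a sweep; the peak is the room count.
Events (time:±→running): 1:+→1 1:+→2 2:+→3 2:+→4 3:+→5 … peak 5.

5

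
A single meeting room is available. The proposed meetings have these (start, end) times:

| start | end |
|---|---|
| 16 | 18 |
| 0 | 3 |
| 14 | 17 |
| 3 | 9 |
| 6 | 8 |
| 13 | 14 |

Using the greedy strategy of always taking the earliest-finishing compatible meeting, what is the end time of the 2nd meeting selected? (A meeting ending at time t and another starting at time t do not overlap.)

Sorted by end: (0,3)  (6,8)  (3,9)  (13,14)  (14,17)  (16,18)
take (0,3); take (6,8); take (13,14); take (14,17).
Selected: (0,3) (6,8) (13,14) (14,17)

8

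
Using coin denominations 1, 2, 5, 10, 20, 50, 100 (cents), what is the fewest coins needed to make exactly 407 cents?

6

Greedy: take as many of the largest coin as possible, then repeat with the remainder.
407 = 4×100 + 1×5 + 1×2
Total coins = 4 + 1 + 1 = 6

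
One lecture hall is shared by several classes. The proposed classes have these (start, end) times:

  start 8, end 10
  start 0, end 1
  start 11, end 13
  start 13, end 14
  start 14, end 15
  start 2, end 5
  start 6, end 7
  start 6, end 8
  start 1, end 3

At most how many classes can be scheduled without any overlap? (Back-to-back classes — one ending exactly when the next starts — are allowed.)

7

Sorted by end: (0,1)  (1,3)  (2,5)  (6,7)  (6,8)  (8,10)  (11,13)  (13,14)  (14,15)
take (0,1); take (1,3); skip (2,5); take (6,7); take (8,10); take (11,13); take (13,14); take (14,15).
Selected 7 classes.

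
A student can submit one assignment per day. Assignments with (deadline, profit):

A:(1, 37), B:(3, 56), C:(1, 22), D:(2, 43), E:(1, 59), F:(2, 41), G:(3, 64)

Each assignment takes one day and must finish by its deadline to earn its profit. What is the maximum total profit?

179

Sort by profit descending; place each in the latest free slot ≤ its deadline.
Profit order: G=64 E=59 B=56 D=43 F=41 A=37 C=22
Assign: G→slot 3, E→slot 1, B→slot 2, D skipped, F skipped, A skipped, C skipped.
Slots: [1:E] [2:B] [3:G]
Profit = 59 + 56 + 64 = 179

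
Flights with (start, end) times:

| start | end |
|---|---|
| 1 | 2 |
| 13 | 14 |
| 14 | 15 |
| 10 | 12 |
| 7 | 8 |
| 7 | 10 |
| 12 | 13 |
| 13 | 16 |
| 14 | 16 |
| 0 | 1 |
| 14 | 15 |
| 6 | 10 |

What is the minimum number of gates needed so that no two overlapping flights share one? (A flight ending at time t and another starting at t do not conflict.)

4

Count concurrent intervals with a sweep; the peak is the room count.
starts: [0, 1, 6, 7, 7, 10, 12, 13, 13, 14, 14, 14]
ends:   [1, 2, 8, 10, 10, 12, 13, 14, 15, 15, 16, 16]
s0→1 e1→0 s1→1 e2→0 s6→1 s7→2 s7→3 e8→2 e10→1 e10→0 s10→1 e12→0 s12→1 e13→0 s13→1 s13→2 e14→1 s14→2 s14→3 s14→4  — peak 4.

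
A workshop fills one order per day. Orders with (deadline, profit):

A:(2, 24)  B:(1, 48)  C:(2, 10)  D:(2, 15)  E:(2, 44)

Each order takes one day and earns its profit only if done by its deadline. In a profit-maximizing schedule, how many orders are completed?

2

Profit order: B=48 E=44 A=24 D=15 C=10
Assign: B→slot 1, E→slot 2, A skipped, D skipped, C skipped.
Slots: [1:B] [2:E]
2 of 5 scheduled.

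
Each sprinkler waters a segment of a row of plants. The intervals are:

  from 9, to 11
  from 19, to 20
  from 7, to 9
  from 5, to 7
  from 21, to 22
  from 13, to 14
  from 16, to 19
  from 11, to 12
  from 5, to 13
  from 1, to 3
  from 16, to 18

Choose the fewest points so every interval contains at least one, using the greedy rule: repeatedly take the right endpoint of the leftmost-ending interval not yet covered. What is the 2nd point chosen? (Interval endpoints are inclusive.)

Process intervals by earliest right end; each time one isn't hit yet, stab at its right endpoint.
By right end: [1,3]  [5,7]  [7,9]  [9,11]  [11,12]  [5,13]  [13,14]  [16,18]  [16,19]  [19,20]  [21,22]
[1,3] uncovered → point at 3; [5,7] uncovered → point at 7; [9,11] uncovered → point at 11; [13,14] uncovered → point at 14; [16,18] uncovered → point at 18; [19,20] uncovered → point at 20; [21,22] uncovered → point at 22.
Points: 3, 7, 11, 14, 18, 20, 22 (7 total).

7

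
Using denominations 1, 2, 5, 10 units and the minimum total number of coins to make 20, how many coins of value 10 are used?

2

Greedy: take as many of the largest coin as possible, then repeat with the remainder.
20 = 2×10
Count of 10: 2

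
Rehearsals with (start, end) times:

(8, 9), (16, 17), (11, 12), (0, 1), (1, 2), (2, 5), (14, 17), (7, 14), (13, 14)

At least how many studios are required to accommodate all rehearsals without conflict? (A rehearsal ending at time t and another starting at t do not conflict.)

The answer is the maximum number of intervals overlapping at any instant.
starts: [0, 1, 2, 7, 8, 11, 13, 14, 16]
ends:   [1, 2, 5, 9, 12, 14, 14, 17, 17]
s0→1 e1→0 s1→1 e2→0 s2→1 e5→0 s7→1 s8→2  — peak 2.

2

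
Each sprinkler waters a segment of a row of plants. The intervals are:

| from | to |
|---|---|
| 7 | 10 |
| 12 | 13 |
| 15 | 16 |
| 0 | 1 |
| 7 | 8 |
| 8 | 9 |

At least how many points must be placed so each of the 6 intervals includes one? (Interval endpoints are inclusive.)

4

By right end: [0,1]  [7,8]  [8,9]  [7,10]  [12,13]  [15,16]
[0,1] uncovered → point at 1; [7,8] uncovered → point at 8; [12,13] uncovered → point at 13; [15,16] uncovered → point at 16.
Points: 1, 8, 13, 16 (4 total).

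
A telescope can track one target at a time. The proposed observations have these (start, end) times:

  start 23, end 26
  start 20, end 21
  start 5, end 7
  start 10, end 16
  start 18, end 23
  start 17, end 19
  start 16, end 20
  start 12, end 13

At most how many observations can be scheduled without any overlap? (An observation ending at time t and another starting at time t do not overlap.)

Order by finish time; keep every interval that doesn't clash with the previous kept one.
By end time: (5,7), (12,13), (10,16), (17,19), (16,20), (20,21), (18,23), (23,26).
Pick (5,7); next start ≥ 7 → (12,13); next start ≥ 13 → (17,19); next start ≥ 19 → (20,21); next start ≥ 21 → (23,26).
Selected 5 observations.

5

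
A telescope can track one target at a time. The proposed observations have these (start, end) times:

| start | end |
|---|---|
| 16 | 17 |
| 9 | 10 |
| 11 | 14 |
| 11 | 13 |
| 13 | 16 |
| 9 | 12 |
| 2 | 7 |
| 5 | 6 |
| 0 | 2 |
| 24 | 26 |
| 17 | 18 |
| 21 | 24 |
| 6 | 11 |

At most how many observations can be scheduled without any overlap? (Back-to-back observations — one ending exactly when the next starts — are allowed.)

By end time: (0,2), (5,6), (2,7), (9,10), (6,11), (9,12), (11,13), (11,14), (13,16), (16,17), (17,18), (21,24), (24,26).
Pick (0,2); next start ≥ 2 → (5,6); next start ≥ 6 → (9,10); next start ≥ 10 → (11,13); next start ≥ 13 → (13,16); next start ≥ 16 → (16,17); next start ≥ 17 → (17,18); next start ≥ 18 → (21,24); next start ≥ 24 → (24,26).
Selected 9 observations.

9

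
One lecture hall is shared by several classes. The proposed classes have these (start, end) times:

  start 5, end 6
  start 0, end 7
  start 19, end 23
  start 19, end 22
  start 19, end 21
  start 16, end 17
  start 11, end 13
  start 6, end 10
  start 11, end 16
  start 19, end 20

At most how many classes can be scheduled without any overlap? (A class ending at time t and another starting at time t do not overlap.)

Order by finish time; keep every interval that doesn't clash with the previous kept one.
Sorted by end: (5,6)  (0,7)  (6,10)  (11,13)  (11,16)  (16,17)  (19,20)  (19,21)  (19,22)  (19,23)
take (5,6); take (6,10); take (11,13); take (16,17); take (19,20); skip (19,23).
Selected 5 classes.

5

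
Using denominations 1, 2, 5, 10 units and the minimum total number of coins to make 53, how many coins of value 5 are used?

0

Greedy: take as many of the largest coin as possible, then repeat with the remainder.
53 − 5×10→3 − 1×2→1 − 1×1→0
Count of 5: 0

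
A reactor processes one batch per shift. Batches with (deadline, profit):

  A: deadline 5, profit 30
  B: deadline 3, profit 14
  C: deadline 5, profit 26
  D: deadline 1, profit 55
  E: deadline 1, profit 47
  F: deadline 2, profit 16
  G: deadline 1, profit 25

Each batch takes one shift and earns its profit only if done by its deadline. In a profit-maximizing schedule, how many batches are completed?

5

Take jobs in profit order; each goes to the latest open slot no later than its deadline.
By profit: D(d1,55), E(d1,47), A(d5,30), C(d5,26), G(d1,25), F(d2,16), B(d3,14)
D→slot 1; E skipped; A→slot 5; C→slot 4; G skipped; F→slot 2; B→slot 3.
5 of 7 scheduled.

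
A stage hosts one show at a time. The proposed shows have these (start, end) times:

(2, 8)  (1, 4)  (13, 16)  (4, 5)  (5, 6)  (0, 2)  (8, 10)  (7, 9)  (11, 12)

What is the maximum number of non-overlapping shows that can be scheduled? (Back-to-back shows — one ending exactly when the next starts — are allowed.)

6

Sort by end time and greedily take each interval whose start is ≥ the last chosen end.
Sorted by end: (0,2)  (1,4)  (4,5)  (5,6)  (2,8)  (7,9)  (8,10)  (11,12)  (13,16)
take (0,2); take (4,5); take (5,6); take (7,9); take (11,12); take (13,16).
Selected 6 shows.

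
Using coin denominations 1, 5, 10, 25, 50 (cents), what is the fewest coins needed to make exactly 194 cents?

194 = 3×50 + 1×25 + 1×10 + 1×5 + 4×1
Total coins = 3 + 1 + 1 + 1 + 4 = 10

10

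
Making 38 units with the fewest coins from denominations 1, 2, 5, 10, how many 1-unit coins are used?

1

38 = 3×10 + 1×5 + 1×2 + 1×1
Count of 1: 1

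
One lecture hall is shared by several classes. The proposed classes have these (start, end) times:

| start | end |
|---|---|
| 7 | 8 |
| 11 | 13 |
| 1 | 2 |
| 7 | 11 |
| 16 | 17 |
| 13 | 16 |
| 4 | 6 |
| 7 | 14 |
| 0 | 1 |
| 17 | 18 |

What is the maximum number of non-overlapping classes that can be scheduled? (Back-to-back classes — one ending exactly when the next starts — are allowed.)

Sort by end time and greedily take each interval whose start is ≥ the last chosen end.
By end time: (0,1), (1,2), (4,6), (7,8), (7,11), (11,13), (7,14), (13,16), (16,17), (17,18).
Pick (0,1); next start ≥ 1 → (1,2); next start ≥ 2 → (4,6); next start ≥ 6 → (7,8); next start ≥ 8 → (11,13); next start ≥ 13 → (13,16); next start ≥ 16 → (16,17); next start ≥ 17 → (17,18).
Selected 8 classes.

8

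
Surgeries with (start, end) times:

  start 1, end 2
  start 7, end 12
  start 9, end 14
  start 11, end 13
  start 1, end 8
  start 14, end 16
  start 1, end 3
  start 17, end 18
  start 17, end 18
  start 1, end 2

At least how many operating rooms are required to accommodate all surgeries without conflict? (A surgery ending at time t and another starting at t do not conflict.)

4

Count concurrent intervals with a sweep; the peak is the room count.
Events (time:±→running): 1:+→1 1:+→2 1:+→3 1:+→4 … peak 4.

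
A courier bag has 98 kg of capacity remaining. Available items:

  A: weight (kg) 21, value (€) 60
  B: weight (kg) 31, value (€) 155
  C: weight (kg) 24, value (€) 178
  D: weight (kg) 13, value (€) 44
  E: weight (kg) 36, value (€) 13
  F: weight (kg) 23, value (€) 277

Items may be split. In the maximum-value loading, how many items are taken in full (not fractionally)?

4

Ratios (sorted): F 12.04, C 7.42, B 5.00, D 3.38, A 2.86, E 0.36
take F (23 @ 277); take C (24 @ 178); take B (31 @ 155); take D (13 @ 44); take 7/21 of A → 20.00. Capacity used 98/98.
4 item(s) taken whole; one partial (take 7/21 of A).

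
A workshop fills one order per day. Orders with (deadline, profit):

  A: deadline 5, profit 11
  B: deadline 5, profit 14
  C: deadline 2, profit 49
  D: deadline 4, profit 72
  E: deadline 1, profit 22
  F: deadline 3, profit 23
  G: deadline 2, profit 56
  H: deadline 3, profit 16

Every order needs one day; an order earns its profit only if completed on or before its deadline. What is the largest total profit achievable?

Take jobs in profit order; each goes to the latest open slot no later than its deadline.
By profit: D(d4,72), G(d2,56), C(d2,49), F(d3,23), E(d1,22), H(d3,16), B(d5,14), A(d5,11)
D→slot 4; G→slot 2; C→slot 1; F→slot 3; E skipped; H skipped; B→slot 5; A skipped.
Profit = 49 + 56 + 23 + 72 + 14 = 214

214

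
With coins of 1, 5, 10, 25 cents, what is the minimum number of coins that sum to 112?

7

Use the largest denomination that fits, subtract, and repeat.
112 = 4×25 + 1×10 + 2×1
Total coins = 4 + 1 + 2 = 7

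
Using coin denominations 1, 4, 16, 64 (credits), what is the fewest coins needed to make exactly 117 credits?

6

Greedy: take as many of the largest coin as possible, then repeat with the remainder.
117 − 1×64→53 − 3×16→5 − 1×4→1 − 1×1→0
Total coins = 1 + 3 + 1 + 1 = 6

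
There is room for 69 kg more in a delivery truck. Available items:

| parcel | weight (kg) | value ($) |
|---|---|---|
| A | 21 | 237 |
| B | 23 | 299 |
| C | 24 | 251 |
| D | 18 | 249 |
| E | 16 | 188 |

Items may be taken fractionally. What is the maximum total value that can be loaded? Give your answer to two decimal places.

Order: D (249/18=13.83) > B (299/23=13.00) > E (188/16=11.75) > A (237/21=11.29) > C (251/24=10.46)
Fill: take D (18 @ 249) → take B (23 @ 299) → take E (16 @ 188) → take 12/21 of A → 135.43; 69/69 used.
Total value = 871.43

871.43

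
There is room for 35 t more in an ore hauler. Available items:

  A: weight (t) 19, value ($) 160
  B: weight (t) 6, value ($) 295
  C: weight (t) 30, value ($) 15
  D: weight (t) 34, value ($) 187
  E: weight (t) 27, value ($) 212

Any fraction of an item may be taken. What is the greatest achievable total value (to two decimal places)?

533.52

Sort by value per unit weight and fill in that order.
Order: B (295/6=49.17) > A (160/19=8.42) > E (212/27=7.85) > D (187/34=5.50) > C (15/30=0.50)
Fill: take B (6 @ 295) → take A (19 @ 160) → take 10/27 of E → 78.52; 35/35 used.
Total value = 533.52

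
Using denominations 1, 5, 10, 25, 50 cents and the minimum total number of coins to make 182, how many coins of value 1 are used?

2

Use the largest denomination that fits, subtract, and repeat.
182 − 3×50→32 − 1×25→7 − 1×5→2 − 2×1→0
Count of 1: 2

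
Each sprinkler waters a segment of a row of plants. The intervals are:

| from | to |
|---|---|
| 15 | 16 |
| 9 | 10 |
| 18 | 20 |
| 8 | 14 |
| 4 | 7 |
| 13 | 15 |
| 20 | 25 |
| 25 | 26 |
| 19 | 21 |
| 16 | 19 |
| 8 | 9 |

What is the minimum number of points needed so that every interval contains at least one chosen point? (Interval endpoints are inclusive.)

By right end: [4,7]  [8,9]  [9,10]  [8,14]  [13,15]  [15,16]  [16,19]  [18,20]  [19,21]  [20,25]  [25,26]
[4,7] uncovered → point at 7; [8,9] uncovered → point at 9; [13,15] uncovered → point at 15; [16,19] uncovered → point at 19; [20,25] uncovered → point at 25.
Points: 7, 9, 15, 19, 25 (5 total).

5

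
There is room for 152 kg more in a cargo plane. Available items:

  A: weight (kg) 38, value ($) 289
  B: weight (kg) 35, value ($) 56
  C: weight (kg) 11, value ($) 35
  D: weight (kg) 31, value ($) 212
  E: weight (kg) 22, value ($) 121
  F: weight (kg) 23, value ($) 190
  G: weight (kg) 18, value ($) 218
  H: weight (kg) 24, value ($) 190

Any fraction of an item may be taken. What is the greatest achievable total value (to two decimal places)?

Sort by value per unit weight and fill in that order.
Order: G (218/18=12.11) > F (190/23=8.26) > H (190/24=7.92) > A (289/38=7.61) > D (212/31=6.84) > E (121/22=5.50) > C (35/11=3.18) > B (56/35=1.60)
Fill: take G (18 @ 218) → take F (23 @ 190) → take H (24 @ 190) → take A (38 @ 289) → take D (31 @ 212) → take 18/22 of E → 99.00; 152/152 used.
Total value = 1198.00

1198.00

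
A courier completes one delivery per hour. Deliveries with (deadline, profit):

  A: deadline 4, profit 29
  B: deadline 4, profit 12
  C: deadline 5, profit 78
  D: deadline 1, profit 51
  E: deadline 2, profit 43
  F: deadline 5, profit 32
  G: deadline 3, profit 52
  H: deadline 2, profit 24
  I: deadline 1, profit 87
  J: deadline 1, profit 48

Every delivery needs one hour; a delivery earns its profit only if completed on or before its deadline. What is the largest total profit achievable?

292

Sort by profit descending; place each in the latest free slot ≤ its deadline.
Profit order: I=87 C=78 G=52 D=51 J=48 E=43 F=32 A=29 H=24 B=12
Assign: I→slot 1, C→slot 5, G→slot 3, D skipped, J skipped, E→slot 2, F→slot 4, A skipped, H skipped, B skipped.
Slots: [1:I] [2:E] [3:G] [4:F] [5:C]
Profit = 87 + 43 + 52 + 32 + 78 = 292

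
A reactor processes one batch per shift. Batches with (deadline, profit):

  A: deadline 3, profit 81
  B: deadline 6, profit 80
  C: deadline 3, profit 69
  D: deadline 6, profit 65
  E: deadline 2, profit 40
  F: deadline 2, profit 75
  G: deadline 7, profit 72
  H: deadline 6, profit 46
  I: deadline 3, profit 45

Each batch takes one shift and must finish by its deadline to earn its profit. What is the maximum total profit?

Profit order: A=81 B=80 F=75 G=72 C=69 D=65 H=46 I=45 E=40
Assign: A→slot 3, B→slot 6, F→slot 2, G→slot 7, C→slot 1, D→slot 5, H→slot 4, I skipped, E skipped.
Slots: [1:C] [2:F] [3:A] [4:H] [5:D] [6:B] [7:G]
Profit = 69 + 75 + 81 + 46 + 65 + 80 + 72 = 488

488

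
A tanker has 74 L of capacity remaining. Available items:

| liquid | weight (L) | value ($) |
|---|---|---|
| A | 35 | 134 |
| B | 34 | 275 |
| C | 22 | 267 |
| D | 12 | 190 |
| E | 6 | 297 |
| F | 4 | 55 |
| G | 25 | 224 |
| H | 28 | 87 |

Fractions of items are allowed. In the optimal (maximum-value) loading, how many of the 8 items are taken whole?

Ratios (sorted): E 49.50, D 15.83, F 13.75, C 12.14, G 8.96, B 8.09, A 3.83, H 3.11
take E (6 @ 297); take D (12 @ 190); take F (4 @ 55); take C (22 @ 267); take G (25 @ 224); take 5/34 of B → 40.44. Capacity used 74/74.
5 item(s) taken whole; one partial (take 5/34 of B).

5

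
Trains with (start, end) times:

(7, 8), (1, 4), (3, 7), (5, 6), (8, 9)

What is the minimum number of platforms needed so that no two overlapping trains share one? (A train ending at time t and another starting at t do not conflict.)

2

Count concurrent intervals with a sweep; the peak is the room count.
starts: [1, 3, 5, 7, 8]
ends:   [4, 6, 7, 8, 9]
s1→1 s3→2  — peak 2.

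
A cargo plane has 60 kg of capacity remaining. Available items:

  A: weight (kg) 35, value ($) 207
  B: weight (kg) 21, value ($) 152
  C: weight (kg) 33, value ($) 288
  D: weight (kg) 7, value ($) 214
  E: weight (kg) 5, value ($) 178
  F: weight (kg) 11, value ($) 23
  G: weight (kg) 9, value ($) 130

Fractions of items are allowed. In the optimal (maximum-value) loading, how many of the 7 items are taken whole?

4

Sort by value per unit weight and fill in that order.
Order: E (178/5=35.60) > D (214/7=30.57) > G (130/9=14.44) > C (288/33=8.73) > B (152/21=7.24) > A (207/35=5.91) > F (23/11=2.09)
Fill: take E (5 @ 178) → take D (7 @ 214) → take G (9 @ 130) → take C (33 @ 288) → take 6/21 of B → 43.43; 60/60 used.
4 item(s) taken whole; one partial (take 6/21 of B).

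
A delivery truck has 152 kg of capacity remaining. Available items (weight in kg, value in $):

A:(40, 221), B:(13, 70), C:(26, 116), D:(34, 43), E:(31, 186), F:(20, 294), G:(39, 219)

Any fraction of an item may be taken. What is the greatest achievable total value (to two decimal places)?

Greedy by value/weight ratio, highest first.
Order: F (294/20=14.70) > E (186/31=6.00) > G (219/39=5.62) > A (221/40=5.53) > B (70/13=5.38) > C (116/26=4.46) > D (43/34=1.26)
Fill: take F (20 @ 294) → take E (31 @ 186) → take G (39 @ 219) → take A (40 @ 221) → take B (13 @ 70) → take 9/26 of C → 40.15; 152/152 used.
Total value = 1030.15

1030.15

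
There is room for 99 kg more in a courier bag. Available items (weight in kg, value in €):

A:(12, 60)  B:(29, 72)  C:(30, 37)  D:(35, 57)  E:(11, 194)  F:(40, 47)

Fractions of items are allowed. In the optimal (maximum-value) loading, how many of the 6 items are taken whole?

Order: E (194/11=17.64) > A (60/12=5.00) > B (72/29=2.48) > D (57/35=1.63) > C (37/30=1.23) > F (47/40=1.18)
Fill: take E (11 @ 194) → take A (12 @ 60) → take B (29 @ 72) → take D (35 @ 57) → take 12/30 of C → 14.80; 99/99 used.
4 item(s) taken whole; one partial (take 12/30 of C).

4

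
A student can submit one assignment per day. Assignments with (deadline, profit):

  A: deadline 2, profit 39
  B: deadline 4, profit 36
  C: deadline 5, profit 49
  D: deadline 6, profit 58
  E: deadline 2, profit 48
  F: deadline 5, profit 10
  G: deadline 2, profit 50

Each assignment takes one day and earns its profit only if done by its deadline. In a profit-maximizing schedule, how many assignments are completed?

6

Take jobs in profit order; each goes to the latest open slot no later than its deadline.
By profit: D(d6,58), G(d2,50), C(d5,49), E(d2,48), A(d2,39), B(d4,36), F(d5,10)
D→slot 6; G→slot 2; C→slot 5; E→slot 1; A skipped; B→slot 4; F→slot 3.
6 of 7 scheduled.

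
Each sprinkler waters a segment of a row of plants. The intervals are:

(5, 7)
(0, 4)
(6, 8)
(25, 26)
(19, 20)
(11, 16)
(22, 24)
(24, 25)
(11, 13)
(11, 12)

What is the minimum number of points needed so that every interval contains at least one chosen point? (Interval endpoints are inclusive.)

6

By right end: [0,4]  [5,7]  [6,8]  [11,12]  [11,13]  [11,16]  [19,20]  [22,24]  [24,25]  [25,26]
[0,4] uncovered → point at 4; [5,7] uncovered → point at 7; [11,12] uncovered → point at 12; [19,20] uncovered → point at 20; [22,24] uncovered → point at 24; [25,26] uncovered → point at 26.
Points: 4, 7, 12, 20, 24, 26 (6 total).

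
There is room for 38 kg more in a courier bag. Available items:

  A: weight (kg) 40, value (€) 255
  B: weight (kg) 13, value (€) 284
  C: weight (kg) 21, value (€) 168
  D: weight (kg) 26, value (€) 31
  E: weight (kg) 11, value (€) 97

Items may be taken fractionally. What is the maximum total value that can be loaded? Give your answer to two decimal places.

493.00

Greedy by value/weight ratio, highest first.
Order: B (284/13=21.85) > E (97/11=8.82) > C (168/21=8.00) > A (255/40=6.38) > D (31/26=1.19)
Fill: take B (13 @ 284) → take E (11 @ 97) → take 14/21 of C → 112.00; 38/38 used.
Total value = 493.00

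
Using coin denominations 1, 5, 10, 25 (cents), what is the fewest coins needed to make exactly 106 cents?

106 = 4×25 + 1×5 + 1×1
Total coins = 4 + 1 + 1 = 6

6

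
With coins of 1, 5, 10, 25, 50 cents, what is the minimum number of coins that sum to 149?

9

149 − 2×50→49 − 1×25→24 − 2×10→4 − 4×1→0
Total coins = 2 + 1 + 2 + 4 = 9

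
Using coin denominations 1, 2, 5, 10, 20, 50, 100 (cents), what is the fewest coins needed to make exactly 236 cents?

6

236 = 2×100 + 1×20 + 1×10 + 1×5 + 1×1
Total coins = 2 + 1 + 1 + 1 + 1 = 6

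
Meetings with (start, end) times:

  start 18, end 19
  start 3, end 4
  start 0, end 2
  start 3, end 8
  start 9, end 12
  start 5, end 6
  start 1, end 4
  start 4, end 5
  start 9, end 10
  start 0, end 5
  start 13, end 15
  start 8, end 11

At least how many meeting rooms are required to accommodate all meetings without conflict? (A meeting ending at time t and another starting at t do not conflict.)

4

Events (time:±→running): 0:+→1 0:+→2 1:+→3 2:-→2 3:+→3 3:+→4 … peak 4.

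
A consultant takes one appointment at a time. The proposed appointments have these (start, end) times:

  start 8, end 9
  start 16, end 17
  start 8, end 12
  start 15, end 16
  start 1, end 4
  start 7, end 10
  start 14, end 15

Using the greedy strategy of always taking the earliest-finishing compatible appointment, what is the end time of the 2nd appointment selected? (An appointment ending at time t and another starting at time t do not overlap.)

9

By end time: (1,4), (8,9), (7,10), (8,12), (14,15), (15,16), (16,17).
Pick (1,4); next start ≥ 4 → (8,9); next start ≥ 9 → (14,15); next start ≥ 15 → (15,16); next start ≥ 16 → (16,17).
Selected: (1,4) (8,9) (14,15) (15,16) (16,17)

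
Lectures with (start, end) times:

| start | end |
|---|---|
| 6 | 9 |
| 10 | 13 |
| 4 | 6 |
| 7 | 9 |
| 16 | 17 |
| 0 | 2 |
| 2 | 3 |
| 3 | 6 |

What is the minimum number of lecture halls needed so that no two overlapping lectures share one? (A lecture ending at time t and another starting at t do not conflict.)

starts: [0, 2, 3, 4, 6, 7, 10, 16]
ends:   [2, 3, 6, 6, 9, 9, 13, 17]
s0→1 e2→0 s2→1 e3→0 s3→1 s4→2  — peak 2.

2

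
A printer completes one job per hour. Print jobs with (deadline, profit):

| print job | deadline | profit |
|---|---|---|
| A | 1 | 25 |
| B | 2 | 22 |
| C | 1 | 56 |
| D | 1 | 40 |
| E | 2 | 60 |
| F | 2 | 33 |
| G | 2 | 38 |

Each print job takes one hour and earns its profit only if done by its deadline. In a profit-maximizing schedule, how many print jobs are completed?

2

Take jobs in profit order; each goes to the latest open slot no later than its deadline.
By profit: E(d2,60), C(d1,56), D(d1,40), G(d2,38), F(d2,33), A(d1,25), B(d2,22)
E→slot 2; C→slot 1; D skipped; G skipped; F skipped; A skipped; B skipped.
2 of 7 scheduled.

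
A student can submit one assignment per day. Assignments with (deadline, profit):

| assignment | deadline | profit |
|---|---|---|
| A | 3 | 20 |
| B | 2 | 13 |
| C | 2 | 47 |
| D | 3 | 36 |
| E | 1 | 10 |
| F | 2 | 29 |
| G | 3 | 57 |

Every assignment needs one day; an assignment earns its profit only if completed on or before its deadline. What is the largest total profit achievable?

140

Profit order: G=57 C=47 D=36 F=29 A=20 B=13 E=10
Assign: G→slot 3, C→slot 2, D→slot 1, F skipped, A skipped, B skipped, E skipped.
Slots: [1:D] [2:C] [3:G]
Profit = 36 + 47 + 57 = 140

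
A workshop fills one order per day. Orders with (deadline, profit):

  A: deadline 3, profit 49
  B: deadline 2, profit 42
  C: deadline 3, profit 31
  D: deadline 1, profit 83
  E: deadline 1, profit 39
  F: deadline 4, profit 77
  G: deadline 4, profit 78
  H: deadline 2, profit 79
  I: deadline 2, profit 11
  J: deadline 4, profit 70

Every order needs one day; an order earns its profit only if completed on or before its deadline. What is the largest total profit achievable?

317

By profit: D(d1,83), H(d2,79), G(d4,78), F(d4,77), J(d4,70), A(d3,49), B(d2,42), E(d1,39), C(d3,31), I(d2,11)
D→slot 1; H→slot 2; G→slot 4; F→slot 3; J skipped; A skipped; B skipped; E skipped; C skipped; I skipped.
Profit = 83 + 79 + 77 + 78 = 317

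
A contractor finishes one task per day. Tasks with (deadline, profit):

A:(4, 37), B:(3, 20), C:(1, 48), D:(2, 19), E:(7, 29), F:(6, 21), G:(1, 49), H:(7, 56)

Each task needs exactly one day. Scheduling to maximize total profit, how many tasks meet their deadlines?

7

Profit order: H=56 G=49 C=48 A=37 E=29 F=21 B=20 D=19
Assign: H→slot 7, G→slot 1, C skipped, A→slot 4, E→slot 6, F→slot 5, B→slot 3, D→slot 2.
Slots: [1:G] [2:D] [3:B] [4:A] [5:F] [6:E] [7:H]
7 of 8 scheduled.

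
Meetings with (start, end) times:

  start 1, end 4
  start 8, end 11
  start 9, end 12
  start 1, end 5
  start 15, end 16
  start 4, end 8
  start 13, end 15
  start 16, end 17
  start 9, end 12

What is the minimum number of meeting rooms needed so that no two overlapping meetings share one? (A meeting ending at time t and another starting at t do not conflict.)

The answer is the maximum number of intervals overlapping at any instant.
Events (time:±→running): 1:+→1 1:+→2 4:-→1 4:+→2 5:-→1 8:-→0 8:+→1 9:+→2 9:+→3 … peak 3.

3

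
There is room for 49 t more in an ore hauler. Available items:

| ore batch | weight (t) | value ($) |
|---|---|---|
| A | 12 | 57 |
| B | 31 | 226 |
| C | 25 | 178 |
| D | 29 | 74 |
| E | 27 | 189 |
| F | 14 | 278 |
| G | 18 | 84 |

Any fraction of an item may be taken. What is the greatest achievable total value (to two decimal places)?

532.48

Greedy by value/weight ratio, highest first.
Order: F (278/14=19.86) > B (226/31=7.29) > C (178/25=7.12) > E (189/27=7.00) > A (57/12=4.75) > G (84/18=4.67) > D (74/29=2.55)
Fill: take F (14 @ 278) → take B (31 @ 226) → take 4/25 of C → 28.48; 49/49 used.
Total value = 532.48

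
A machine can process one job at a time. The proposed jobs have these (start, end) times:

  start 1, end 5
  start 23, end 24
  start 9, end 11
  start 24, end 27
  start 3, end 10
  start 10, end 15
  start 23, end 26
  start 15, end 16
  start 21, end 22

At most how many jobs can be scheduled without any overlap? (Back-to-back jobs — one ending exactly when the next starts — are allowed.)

6

Order by finish time; keep every interval that doesn't clash with the previous kept one.
Sorted by end: (1,5)  (3,10)  (9,11)  (10,15)  (15,16)  (21,22)  (23,24)  (23,26)  (24,27)
take (1,5); take (9,11); take (15,16); take (21,22); take (23,24); skip (23,26); take (24,27).
Selected 6 jobs.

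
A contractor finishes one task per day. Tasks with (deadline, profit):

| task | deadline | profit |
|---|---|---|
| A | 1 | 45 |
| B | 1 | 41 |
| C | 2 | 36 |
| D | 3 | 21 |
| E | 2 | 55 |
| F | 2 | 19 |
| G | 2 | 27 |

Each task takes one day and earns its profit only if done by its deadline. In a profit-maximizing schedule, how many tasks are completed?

Profit order: E=55 A=45 B=41 C=36 G=27 D=21 F=19
Assign: E→slot 2, A→slot 1, B skipped, C skipped, G skipped, D→slot 3, F skipped.
Slots: [1:A] [2:E] [3:D]
3 of 7 scheduled.

3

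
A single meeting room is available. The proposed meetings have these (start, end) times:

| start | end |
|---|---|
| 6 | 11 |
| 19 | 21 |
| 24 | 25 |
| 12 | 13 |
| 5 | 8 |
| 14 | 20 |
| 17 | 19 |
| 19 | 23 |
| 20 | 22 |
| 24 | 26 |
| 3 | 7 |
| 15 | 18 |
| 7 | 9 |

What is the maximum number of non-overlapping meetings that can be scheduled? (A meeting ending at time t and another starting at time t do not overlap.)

6

Sorted by end: (3,7)  (5,8)  (7,9)  (6,11)  (12,13)  (15,18)  (17,19)  (14,20)  (19,21)  (20,22)  (19,23)  (24,25)  (24,26)
take (3,7); take (7,9); skip (6,11); take (12,13); take (15,18); take (19,21); skip (20,22); take (24,25).
Selected 6 meetings.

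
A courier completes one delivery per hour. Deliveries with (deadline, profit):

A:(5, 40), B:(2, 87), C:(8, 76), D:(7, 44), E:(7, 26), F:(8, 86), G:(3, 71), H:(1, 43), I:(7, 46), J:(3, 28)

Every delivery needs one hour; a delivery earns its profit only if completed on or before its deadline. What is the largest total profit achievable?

493

By profit: B(d2,87), F(d8,86), C(d8,76), G(d3,71), I(d7,46), D(d7,44), H(d1,43), A(d5,40), J(d3,28), E(d7,26)
B→slot 2; F→slot 8; C→slot 7; G→slot 3; I→slot 6; D→slot 5; H→slot 1; A→slot 4; J skipped; E skipped.
Profit = 43 + 87 + 71 + 40 + 44 + 46 + 76 + 86 = 493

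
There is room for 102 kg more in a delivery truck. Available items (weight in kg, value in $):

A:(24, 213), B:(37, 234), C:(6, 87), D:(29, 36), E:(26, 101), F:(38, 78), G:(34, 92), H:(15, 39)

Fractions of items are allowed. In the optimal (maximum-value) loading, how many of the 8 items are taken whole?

Ratios (sorted): C 14.50, A 8.88, B 6.32, E 3.88, G 2.71, H 2.60, F 2.05, D 1.24
take C (6 @ 87); take A (24 @ 213); take B (37 @ 234); take E (26 @ 101); take 9/34 of G → 24.35. Capacity used 102/102.
4 item(s) taken whole; one partial (take 9/34 of G).

4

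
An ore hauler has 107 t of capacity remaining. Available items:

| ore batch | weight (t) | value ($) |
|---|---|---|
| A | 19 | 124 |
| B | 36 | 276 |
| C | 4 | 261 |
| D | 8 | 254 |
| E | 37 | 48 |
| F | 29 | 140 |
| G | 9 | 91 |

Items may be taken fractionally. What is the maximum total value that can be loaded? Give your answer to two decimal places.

Greedy by value/weight ratio, highest first.
Order: C (261/4=65.25) > D (254/8=31.75) > G (91/9=10.11) > B (276/36=7.67) > A (124/19=6.53) > F (140/29=4.83) > E (48/37=1.30)
Fill: take C (4 @ 261) → take D (8 @ 254) → take G (9 @ 91) → take B (36 @ 276) → take A (19 @ 124) → take F (29 @ 140) → take 2/37 of E → 2.59; 107/107 used.
Total value = 1148.59

1148.59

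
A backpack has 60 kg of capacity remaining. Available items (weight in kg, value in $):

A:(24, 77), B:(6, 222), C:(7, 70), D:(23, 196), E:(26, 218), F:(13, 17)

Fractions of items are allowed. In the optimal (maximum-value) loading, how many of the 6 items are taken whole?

Order: B (222/6=37.00) > C (70/7=10.00) > D (196/23=8.52) > E (218/26=8.38) > A (77/24=3.21) > F (17/13=1.31)
Fill: take B (6 @ 222) → take C (7 @ 70) → take D (23 @ 196) → take 24/26 of E → 201.23; 60/60 used.
3 item(s) taken whole; one partial (take 24/26 of E).

3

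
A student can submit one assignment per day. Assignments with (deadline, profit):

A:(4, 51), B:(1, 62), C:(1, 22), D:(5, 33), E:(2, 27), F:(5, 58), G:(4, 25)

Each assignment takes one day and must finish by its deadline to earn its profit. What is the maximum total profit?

231

Take jobs in profit order; each goes to the latest open slot no later than its deadline.
By profit: B(d1,62), F(d5,58), A(d4,51), D(d5,33), E(d2,27), G(d4,25), C(d1,22)
B→slot 1; F→slot 5; A→slot 4; D→slot 3; E→slot 2; G skipped; C skipped.
Profit = 62 + 27 + 33 + 51 + 58 = 231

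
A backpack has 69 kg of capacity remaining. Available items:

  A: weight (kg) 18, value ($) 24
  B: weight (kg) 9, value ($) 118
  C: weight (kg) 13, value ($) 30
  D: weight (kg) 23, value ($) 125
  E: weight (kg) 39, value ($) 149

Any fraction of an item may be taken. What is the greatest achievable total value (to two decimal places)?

384.36

Greedy by value/weight ratio, highest first.
Order: B (118/9=13.11) > D (125/23=5.43) > E (149/39=3.82) > C (30/13=2.31) > A (24/18=1.33)
Fill: take B (9 @ 118) → take D (23 @ 125) → take 37/39 of E → 141.36; 69/69 used.
Total value = 384.36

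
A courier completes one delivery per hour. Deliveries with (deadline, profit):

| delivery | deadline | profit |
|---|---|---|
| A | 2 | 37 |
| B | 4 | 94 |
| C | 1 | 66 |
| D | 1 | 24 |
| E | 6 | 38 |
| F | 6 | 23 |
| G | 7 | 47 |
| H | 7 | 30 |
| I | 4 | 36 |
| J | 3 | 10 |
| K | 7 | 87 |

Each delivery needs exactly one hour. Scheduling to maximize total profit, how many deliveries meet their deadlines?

7

Profit order: B=94 K=87 C=66 G=47 E=38 A=37 I=36 H=30 D=24 F=23 J=10
Assign: B→slot 4, K→slot 7, C→slot 1, G→slot 6, E→slot 5, A→slot 2, I→slot 3, H skipped, D skipped, F skipped, J skipped.
Slots: [1:C] [2:A] [3:I] [4:B] [5:E] [6:G] [7:K]
7 of 11 scheduled.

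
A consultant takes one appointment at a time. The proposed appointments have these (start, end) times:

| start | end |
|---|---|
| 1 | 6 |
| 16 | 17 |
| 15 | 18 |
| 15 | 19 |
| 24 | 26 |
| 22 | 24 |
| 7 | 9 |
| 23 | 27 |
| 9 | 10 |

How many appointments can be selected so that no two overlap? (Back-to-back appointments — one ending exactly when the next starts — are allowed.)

6

Greedy by earliest finish: after sorting by end time, pick each interval compatible with the last pick.
Sorted by end: (1,6)  (7,9)  (9,10)  (16,17)  (15,18)  (15,19)  (22,24)  (24,26)  (23,27)
take (1,6); take (7,9); take (9,10); take (16,17); skip (15,18); take (22,24); take (24,26).
Selected 6 appointments.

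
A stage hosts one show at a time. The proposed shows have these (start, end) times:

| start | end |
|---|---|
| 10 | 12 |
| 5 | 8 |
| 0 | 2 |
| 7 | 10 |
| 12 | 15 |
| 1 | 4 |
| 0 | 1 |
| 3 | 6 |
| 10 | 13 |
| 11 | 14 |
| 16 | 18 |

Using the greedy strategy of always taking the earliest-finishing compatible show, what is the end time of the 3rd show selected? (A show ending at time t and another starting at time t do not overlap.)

Greedy by earliest finish: after sorting by end time, pick each interval compatible with the last pick.
By end time: (0,1), (0,2), (1,4), (3,6), (5,8), (7,10), (10,12), (10,13), (11,14), (12,15), (16,18).
Pick (0,1); next start ≥ 1 → (1,4); next start ≥ 4 → (5,8); next start ≥ 8 → (10,12); next start ≥ 12 → (12,15); next start ≥ 15 → (16,18).
Selected: (0,1) (1,4) (5,8) (10,12) (12,15) (16,18)

8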